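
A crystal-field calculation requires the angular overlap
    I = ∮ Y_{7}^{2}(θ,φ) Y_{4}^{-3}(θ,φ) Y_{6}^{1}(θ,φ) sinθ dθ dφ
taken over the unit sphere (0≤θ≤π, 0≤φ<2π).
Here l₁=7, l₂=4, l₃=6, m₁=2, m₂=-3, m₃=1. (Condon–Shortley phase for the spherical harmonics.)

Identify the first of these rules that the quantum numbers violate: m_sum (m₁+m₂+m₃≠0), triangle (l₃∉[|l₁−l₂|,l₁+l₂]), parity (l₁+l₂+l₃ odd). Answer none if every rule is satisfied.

parity

Σmᵢ = 0  ✓
l₃∈[|l₁−l₂|,l₁+l₂]=[3,11], have l₃=6  ✓
Σlᵢ = 17 ⇒ odd  ✗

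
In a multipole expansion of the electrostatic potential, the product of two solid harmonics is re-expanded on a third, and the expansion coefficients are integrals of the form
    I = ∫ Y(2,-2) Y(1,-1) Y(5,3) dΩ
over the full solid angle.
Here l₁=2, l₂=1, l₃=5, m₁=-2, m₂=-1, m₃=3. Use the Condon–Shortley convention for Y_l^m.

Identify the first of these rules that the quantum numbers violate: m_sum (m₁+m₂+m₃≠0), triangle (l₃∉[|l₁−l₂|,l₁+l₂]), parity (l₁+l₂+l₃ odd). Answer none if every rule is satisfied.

azimuthal sum: -2 − 1 + 3 = 0  ✓
1 ≤ 5 ≤ 3 (triangle on l)  ✗
L = 2 + 1 + 5 = 8 (even)

triangle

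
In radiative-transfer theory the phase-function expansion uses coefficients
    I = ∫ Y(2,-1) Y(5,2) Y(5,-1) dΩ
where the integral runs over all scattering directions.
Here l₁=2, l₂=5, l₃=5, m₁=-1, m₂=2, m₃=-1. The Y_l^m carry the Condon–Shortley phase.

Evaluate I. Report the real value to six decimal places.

Rules hold: Σm=0, L=12 even, 3≤5≤7.
N = 5·11·11 = 605
Δ = 2!·2!·8!/13! = 1/38610
Racah Σ t=0..2: t=0:+1/2880 t=1:−1/576 t=2:+1/2880 = -1/960
⇒ 3j(2 5 5; 0 0 0)² = 10/429, sgn +1
Racah Σ t=1..2: t=1:−1/2880 t=2:+1/1440 = 1/2880
⇒ 3j(2 5 5; -1 2 -1)² = 7/715, sgn +1
4πI² = N·(3j₀)²·(3jₘ)² = 70/507
I = +1·√(0.138067/4π) = 0.10481902

0.104819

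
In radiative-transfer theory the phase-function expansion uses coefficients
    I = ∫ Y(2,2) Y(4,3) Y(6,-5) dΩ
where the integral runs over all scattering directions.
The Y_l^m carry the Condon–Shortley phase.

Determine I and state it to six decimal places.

Rules hold: Σm=0, L=12 even, 2≤6≤6.
N = 5·9·13 = 585
Δ = 0!·4!·8!/13! = 1/6435
Racah Σ t=0..0: t=0:+1/2304 = 1/2304
⇒ 3j(2 4 6; 0 0 0)² = 5/143, sgn +1
Racah Σ t=0..0: t=0:+1/120960 = 1/120960
⇒ 3j(2 4 6; 2 3 -5)² = 2/39, sgn -1
4πI² = N·(3j₀)²·(3jₘ)² = 150/143
I = -1·√(1.04895/4π) = -0.28891672

-0.288917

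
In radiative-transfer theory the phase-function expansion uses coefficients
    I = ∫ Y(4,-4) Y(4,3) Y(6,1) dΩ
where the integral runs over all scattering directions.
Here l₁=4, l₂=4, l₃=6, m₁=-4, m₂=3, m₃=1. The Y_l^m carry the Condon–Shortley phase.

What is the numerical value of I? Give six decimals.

0.065188

Rules hold: Σm=0, L=14 even, 0≤6≤8.
N = 9·9·13 = 1053
Δ = 2!·6!·6!/15! = 1/1261260
Racah Σ t=0..2: t=0:+1/4608 t=1:−1/1296 t=2:+1/4608 = -7/20736
⇒ 3j(4 4 6; 0 0 0)² = 20/1287, sgn -1
Racah Σ t=2..2: t=2:+1/172800 = 1/172800
⇒ 3j(4 4 6; -4 3 1)² = 7/2145, sgn -1
4πI² = N·(3j₀)²·(3jₘ)² = 84/1573
I = +1·√(0.0534011/4π) = 0.06518840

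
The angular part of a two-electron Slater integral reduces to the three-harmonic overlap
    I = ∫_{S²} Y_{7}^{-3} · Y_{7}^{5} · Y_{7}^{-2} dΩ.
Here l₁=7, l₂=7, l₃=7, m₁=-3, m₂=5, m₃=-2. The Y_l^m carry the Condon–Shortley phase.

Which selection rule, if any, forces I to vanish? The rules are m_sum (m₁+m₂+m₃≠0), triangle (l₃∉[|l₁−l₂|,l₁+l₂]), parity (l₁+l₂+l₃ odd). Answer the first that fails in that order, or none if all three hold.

parity

m₁+m₂+m₃ = -3 + 5 − 2 = 0  ✓
triangle: |7−7|=0 ≤ l₃=7 ≤ 7+7=14  ✓
parity: l₁+l₂+l₃ = 21 is odd  ✗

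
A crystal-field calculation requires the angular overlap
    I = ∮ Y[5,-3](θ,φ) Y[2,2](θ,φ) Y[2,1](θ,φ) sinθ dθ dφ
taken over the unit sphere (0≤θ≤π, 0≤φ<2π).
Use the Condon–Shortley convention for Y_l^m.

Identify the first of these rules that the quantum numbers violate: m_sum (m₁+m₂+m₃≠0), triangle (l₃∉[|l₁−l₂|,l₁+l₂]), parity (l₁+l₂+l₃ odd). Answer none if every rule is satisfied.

triangle

m₁+m₂+m₃ = -3 + 2 + 1 = 0  ✓
triangle: |5−2|=3 ≤ l₃=2 ≤ 5+2=7  ✗
parity: l₁+l₂+l₃ = 9 is odd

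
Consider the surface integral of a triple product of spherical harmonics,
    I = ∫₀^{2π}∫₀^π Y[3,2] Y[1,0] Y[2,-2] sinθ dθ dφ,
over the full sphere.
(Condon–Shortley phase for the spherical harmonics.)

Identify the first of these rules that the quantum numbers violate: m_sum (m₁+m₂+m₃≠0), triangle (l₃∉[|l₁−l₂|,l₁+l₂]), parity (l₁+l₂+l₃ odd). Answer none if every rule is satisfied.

Σmᵢ = 0  ✓
l₃∈[|l₁−l₂|,l₁+l₂]=[2,4], have l₃=2  ✓
Σlᵢ = 6 ⇒ even  ✓

none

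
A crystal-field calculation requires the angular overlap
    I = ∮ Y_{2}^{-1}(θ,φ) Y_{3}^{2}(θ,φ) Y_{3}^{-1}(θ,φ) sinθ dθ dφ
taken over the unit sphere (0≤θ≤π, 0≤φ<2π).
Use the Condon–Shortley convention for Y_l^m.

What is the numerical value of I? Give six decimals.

0.162868

Checks pass: Σm=0; 8 even; l₃=3∈[1,5].
(2·2+1)(2·3+1)(2·3+1) = 245
Δ: 2! 2! 4! / 9! → 1/3780
sum: t=0:+1/24 t=1:−1/4 t=2:+1/24 = -1/6
3j²(2 3 3; 0 0 0) = Δ·Π!·Σ² = 4/105  (sign +1)
sum: t=1:−1/48 t=2:+1/12 = 1/16
3j²(2 3 3; -1 2 -1) = Δ·Π!·Σ² = 1/28  (sign +1)
combine: 4πI² = 245·4/105·1/28 = 1/3
take √, sign +1: I = 0.16286750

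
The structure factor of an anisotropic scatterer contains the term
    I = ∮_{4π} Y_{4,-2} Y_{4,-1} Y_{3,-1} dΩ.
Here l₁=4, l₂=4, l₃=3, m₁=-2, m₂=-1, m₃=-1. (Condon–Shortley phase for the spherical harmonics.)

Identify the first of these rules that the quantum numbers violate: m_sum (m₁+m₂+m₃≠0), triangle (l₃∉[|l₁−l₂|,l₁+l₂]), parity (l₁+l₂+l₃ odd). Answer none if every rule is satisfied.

m_sum

m₁+m₂+m₃ = -2 − 1 − 1 = -4  ✗
triangle: |4−4|=0 ≤ l₃=3 ≤ 4+4=8
parity: l₁+l₂+l₃ = 11 is odd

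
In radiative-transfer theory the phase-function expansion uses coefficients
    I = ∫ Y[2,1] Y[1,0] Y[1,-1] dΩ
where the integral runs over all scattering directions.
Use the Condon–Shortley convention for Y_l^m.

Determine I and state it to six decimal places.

Checks pass: Σm=0; 4 even; l₃=1∈[1,3].
(2·2+1)(2·1+1)(2·1+1) = 45
Δ: 2! 2! 0! / 5! → 1/30
sum: t=1:−1/1 = -1/1
3j²(2 1 1; 0 0 0) = Δ·Π!·Σ² = 2/15  (sign +1)
sum: t=1:−1/2 = -1/2
3j²(2 1 1; 1 0 -1) = Δ·Π!·Σ² = 1/10  (sign -1)
combine: 4πI² = 45·2/15·1/10 = 3/5
take √, sign -1: I = -0.21850969

-0.218510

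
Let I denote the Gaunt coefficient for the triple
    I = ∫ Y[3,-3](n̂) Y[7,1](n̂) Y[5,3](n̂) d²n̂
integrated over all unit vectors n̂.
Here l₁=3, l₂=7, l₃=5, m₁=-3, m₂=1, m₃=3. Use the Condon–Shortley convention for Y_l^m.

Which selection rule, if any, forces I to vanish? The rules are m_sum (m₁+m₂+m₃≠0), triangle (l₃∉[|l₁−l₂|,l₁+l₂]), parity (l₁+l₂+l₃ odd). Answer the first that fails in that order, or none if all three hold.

m₁+m₂+m₃ = -3 + 1 + 3 = 1  ✗
triangle: |3−7|=4 ≤ l₃=5 ≤ 3+7=10
parity: l₁+l₂+l₃ = 15 is odd

m_sum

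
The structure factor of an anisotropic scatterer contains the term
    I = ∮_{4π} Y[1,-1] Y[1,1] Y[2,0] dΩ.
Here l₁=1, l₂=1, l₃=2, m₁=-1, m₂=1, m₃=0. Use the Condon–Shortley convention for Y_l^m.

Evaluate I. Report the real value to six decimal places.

0.126157

m-sum 0 ✓  L=4 even ✓  0≤2≤2 ✓
Π(2lᵢ+1) = 3×3×5 = 45
triangle coeff Δ(1,1,2) = 1/30
Σ_t [0,0]: t=0:+1/1 = 1/1
(3j)²=2/15 [(1 1 2; 0 0 0)], sign=+1
Σ_t [0,0]: t=0:+1/4 = 1/4
(3j)²=1/30 [(1 1 2; -1 1 0)], sign=+1
⇒ 4πI² = 1/5
I = (+1)√(1/5/(4π)) = 0.12615663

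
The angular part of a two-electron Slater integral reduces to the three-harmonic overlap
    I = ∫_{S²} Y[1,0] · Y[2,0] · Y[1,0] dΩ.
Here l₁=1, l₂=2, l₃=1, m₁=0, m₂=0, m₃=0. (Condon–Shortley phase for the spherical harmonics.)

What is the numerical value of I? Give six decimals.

Rules hold: Σm=0, L=4 even, 1≤1≤3.
N = 3·5·3 = 45
Δ = 2!·0!·2!/5! = 1/30
Racah Σ t=1..1: t=1:−1/1 = -1/1
⇒ 3j(1 2 1; 0 0 0)² = 2/15, sgn +1
(m-triple is (0,0,0) — same symbol as above.)
4πI² = N·(3j₀)²·(3jₘ)² = 4/5
I = +1·√(0.8/4π) = 0.25231325

0.252313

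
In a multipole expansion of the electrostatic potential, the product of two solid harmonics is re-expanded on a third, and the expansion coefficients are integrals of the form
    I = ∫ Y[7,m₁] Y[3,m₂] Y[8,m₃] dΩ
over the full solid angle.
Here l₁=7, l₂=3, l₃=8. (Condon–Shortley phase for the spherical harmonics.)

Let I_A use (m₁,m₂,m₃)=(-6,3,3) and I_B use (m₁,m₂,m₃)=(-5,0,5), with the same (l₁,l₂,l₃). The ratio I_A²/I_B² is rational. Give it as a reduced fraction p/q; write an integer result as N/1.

150/961

l's match ⇒ only the (l;m) 3-j factors differ between A and B.
A: triangle coeff Δ(7,3,8) = 1/5290740; Σ_t [2,2]: t=2:+1/1916006400 = 1/1916006400; (3j)²=5/4522 [(7 3 8; -6 3 3)], sign=-1
B: triangle coeff Δ(7,3,8) = 1/5290740; Σ_t [0,2]: t=0:+1/5748019200 t=1:−1/159667200 t=2:+1/87091200 = 31/5748019200; (3j)²=961/135660 [(7 3 8; -5 0 5)], sign=-1
I_A²/I_B² = (5/4522)/(961/135660) = 150/961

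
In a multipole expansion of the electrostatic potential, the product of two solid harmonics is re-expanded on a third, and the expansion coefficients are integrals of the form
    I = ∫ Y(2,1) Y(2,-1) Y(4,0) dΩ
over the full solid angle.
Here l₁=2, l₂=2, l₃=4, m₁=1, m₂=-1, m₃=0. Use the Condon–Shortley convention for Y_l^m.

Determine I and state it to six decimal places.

0.161197

Checks pass: Σm=0; 8 even; l₃=4∈[0,4].
(2·2+1)(2·2+1)(2·4+1) = 225
Δ: 0! 4! 4! / 9! → 1/630
sum: t=0:+1/16 = 1/16
3j²(2 2 4; 0 0 0) = Δ·Π!·Σ² = 2/35  (sign +1)
sum: t=0:+1/36 = 1/36
3j²(2 2 4; 1 -1 0) = Δ·Π!·Σ² = 8/315  (sign +1)
combine: 4πI² = 225·2/35·8/315 = 16/49
take √, sign +1: I = 0.16119702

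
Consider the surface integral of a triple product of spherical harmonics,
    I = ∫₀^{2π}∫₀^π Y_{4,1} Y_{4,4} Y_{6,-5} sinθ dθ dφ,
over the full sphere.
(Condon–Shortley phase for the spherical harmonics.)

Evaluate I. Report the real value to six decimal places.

m-sum 0 ✓  L=14 even ✓  0≤6≤8 ✓
Π(2lᵢ+1) = 9×9×13 = 1053
triangle coeff Δ(4,4,6) = 1/1261260
Σ_t [0,2]: t=0:+1/4608 t=1:−1/1296 t=2:+1/4608 = -7/20736
(3j)²=20/1287 [(4 4 6; 0 0 0)], sign=-1
Σ_t [2,2]: t=2:+1/172800 = 1/172800
(3j)²=2/65 [(4 4 6; 1 4 -5)], sign=-1
⇒ 4πI² = 72/143
I = (+1)√(72/143/(4π)) = 0.20016738

0.200167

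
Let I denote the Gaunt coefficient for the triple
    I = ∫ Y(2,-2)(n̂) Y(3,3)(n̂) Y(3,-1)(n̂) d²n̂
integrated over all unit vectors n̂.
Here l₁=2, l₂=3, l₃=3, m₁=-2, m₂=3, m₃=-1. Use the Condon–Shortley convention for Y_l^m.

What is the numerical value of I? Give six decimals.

0.132981

Checks pass: Σm=0; 8 even; l₃=3∈[1,5].
(2·2+1)(2·3+1)(2·3+1) = 245
Δ: 2! 2! 4! / 9! → 1/3780
sum: t=0:+1/24 t=1:−1/4 t=2:+1/24 = -1/6
3j²(2 3 3; 0 0 0) = Δ·Π!·Σ² = 4/105  (sign +1)
sum: t=2:+1/96 = 1/96
3j²(2 3 3; -2 3 -1) = Δ·Π!·Σ² = 1/42  (sign +1)
combine: 4πI² = 245·4/105·1/42 = 2/9
take √, sign +1: I = 0.13298076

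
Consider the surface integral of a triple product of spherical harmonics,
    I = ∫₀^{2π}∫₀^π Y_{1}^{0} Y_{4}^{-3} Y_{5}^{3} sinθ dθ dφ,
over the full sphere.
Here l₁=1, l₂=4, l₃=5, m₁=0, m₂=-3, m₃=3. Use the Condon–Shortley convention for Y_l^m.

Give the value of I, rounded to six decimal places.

-0.196426

Checks pass: Σm=0; 10 even; l₃=5∈[3,5].
(2·1+1)(2·4+1)(2·5+1) = 297
Δ: 0! 2! 8! / 11! → 1/495
sum: t=0:+1/576 = 1/576
3j²(1 4 5; 0 0 0) = Δ·Π!·Σ² = 5/99  (sign -1)
sum: t=0:+1/5040 = 1/5040
3j²(1 4 5; 0 -3 3) = Δ·Π!·Σ² = 16/495  (sign +1)
combine: 4πI² = 297·5/99·16/495 = 16/33
take √, sign -1: I = -0.19642560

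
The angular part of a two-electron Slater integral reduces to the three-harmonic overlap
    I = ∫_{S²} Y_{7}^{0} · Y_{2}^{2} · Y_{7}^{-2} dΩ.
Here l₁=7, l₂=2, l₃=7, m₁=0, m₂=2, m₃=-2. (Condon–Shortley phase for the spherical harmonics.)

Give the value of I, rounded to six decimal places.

-0.192231

Checks pass: Σm=0; 16 even; l₃=7∈[5,9].
(2·7+1)(2·2+1)(2·7+1) = 1125
Δ: 2! 12! 2! / 17! → 1/185640
sum: t=0:+1/2419200 t=1:−1/518400 t=2:+1/2419200 = -1/907200
3j²(7 2 7; 0 0 0) = Δ·Π!·Σ² = 56/3315  (sign +1)
sum: t=2:+1/2419200 = 1/2419200
3j²(7 2 7; 0 2 -2) = Δ·Π!·Σ² = 27/1105  (sign -1)
combine: 4πI² = 1125·56/3315·27/1105 = 22680/48841
take √, sign -1: I = -0.19223140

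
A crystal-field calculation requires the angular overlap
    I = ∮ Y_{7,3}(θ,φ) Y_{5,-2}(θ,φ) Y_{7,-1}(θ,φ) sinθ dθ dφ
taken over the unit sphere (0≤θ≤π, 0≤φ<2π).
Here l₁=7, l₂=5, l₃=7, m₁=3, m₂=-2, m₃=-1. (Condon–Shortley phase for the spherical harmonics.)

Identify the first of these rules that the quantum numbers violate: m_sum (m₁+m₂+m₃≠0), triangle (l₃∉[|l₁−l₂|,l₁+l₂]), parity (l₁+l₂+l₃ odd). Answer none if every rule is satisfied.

parity

Σmᵢ = 0  ✓
l₃∈[|l₁−l₂|,l₁+l₂]=[2,12], have l₃=7  ✓
Σlᵢ = 19 ⇒ odd  ✗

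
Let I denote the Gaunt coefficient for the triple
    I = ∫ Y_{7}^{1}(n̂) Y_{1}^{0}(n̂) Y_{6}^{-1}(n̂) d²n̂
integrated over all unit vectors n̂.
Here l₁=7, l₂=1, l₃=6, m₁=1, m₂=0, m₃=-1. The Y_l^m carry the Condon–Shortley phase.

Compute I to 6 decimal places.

-0.242415

Rules hold: Σm=0, L=14 even, 6≤6≤8.
N = 15·3·13 = 585
Δ = 2!·12!·0!/15! = 1/1365
Racah Σ t=1..1: t=1:−1/518400 = -1/518400
⇒ 3j(7 1 6; 0 0 0)² = 7/195, sgn -1
Racah Σ t=1..1: t=1:−1/604800 = -1/604800
⇒ 3j(7 1 6; 1 0 -1)² = 16/455, sgn +1
4πI² = N·(3j₀)²·(3jₘ)² = 48/65
I = -1·√(0.738462/4π) = -0.24241473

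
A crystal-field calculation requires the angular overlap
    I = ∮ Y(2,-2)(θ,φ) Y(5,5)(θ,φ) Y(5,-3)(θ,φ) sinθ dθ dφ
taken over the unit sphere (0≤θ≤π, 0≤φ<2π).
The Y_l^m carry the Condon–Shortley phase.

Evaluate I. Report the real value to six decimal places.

0.088588

Rules hold: Σm=0, L=12 even, 3≤5≤7.
N = 5·11·11 = 605
Δ = 2!·2!·8!/13! = 1/38610
Racah Σ t=0..2: t=0:+1/2880 t=1:−1/576 t=2:+1/2880 = -1/960
⇒ 3j(2 5 5; 0 0 0)² = 10/429, sgn +1
Racah Σ t=2..2: t=2:+1/161280 = 1/161280
⇒ 3j(2 5 5; -2 5 -3)² = 1/143, sgn +1
4πI² = N·(3j₀)²·(3jₘ)² = 50/507
I = +1·√(0.0986193/4π) = 0.08858824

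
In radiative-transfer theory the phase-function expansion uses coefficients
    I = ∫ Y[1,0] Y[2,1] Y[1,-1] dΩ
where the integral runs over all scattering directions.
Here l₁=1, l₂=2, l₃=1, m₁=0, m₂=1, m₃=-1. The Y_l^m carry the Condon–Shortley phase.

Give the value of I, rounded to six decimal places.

-0.218510

m-sum 0 ✓  L=4 even ✓  1≤1≤3 ✓
Π(2lᵢ+1) = 3×5×3 = 45
triangle coeff Δ(1,2,1) = 1/30
Σ_t [1,1]: t=1:−1/1 = -1/1
(3j)²=2/15 [(1 2 1; 0 0 0)], sign=+1
Σ_t [1,1]: t=1:−1/2 = -1/2
(3j)²=1/10 [(1 2 1; 0 1 -1)], sign=-1
⇒ 4πI² = 3/5
I = (-1)√(3/5/(4π)) = -0.21850969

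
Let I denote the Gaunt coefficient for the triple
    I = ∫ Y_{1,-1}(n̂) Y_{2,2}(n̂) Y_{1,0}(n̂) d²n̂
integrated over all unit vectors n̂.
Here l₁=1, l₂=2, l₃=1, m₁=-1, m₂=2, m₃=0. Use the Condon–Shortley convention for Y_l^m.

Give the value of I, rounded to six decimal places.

0.000000

Σmᵢ = 1 ≠ 0, so the φ-integral vanishes; I = 0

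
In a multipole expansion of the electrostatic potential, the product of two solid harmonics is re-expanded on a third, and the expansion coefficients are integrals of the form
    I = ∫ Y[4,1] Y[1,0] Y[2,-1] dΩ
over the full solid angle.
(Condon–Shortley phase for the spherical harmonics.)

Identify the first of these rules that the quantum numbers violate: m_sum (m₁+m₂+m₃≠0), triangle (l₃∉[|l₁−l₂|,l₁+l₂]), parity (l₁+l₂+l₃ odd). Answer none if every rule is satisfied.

azimuthal sum: 1 + 0 − 1 = 0  ✓
3 ≤ 2 ≤ 5 (triangle on l)  ✗
L = 4 + 1 + 2 = 7 (odd)

triangle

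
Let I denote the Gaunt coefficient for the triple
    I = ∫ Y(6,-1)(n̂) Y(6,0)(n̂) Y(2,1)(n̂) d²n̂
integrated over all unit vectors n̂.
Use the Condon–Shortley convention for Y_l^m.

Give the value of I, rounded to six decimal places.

m-sum 0 ✓  L=14 even ✓  0≤2≤12 ✓
Π(2lᵢ+1) = 13×13×5 = 845
triangle coeff Δ(6,6,2) = 1/90090
Σ_t [4,6]: t=4:+1/69120 t=5:−1/14400 t=6:+1/69120 = -7/172800
(3j)²=14/715 [(6 6 2; 0 0 0)], sign=-1
Σ_t [5,6]: t=5:−1/28800 t=6:+1/34560 = -1/172800
(3j)²=1/1430 [(6 6 2; -1 0 1)], sign=+1
⇒ 4πI² = 7/605
I = (-1)√(7/605/(4π)) = -0.03034355

-0.030344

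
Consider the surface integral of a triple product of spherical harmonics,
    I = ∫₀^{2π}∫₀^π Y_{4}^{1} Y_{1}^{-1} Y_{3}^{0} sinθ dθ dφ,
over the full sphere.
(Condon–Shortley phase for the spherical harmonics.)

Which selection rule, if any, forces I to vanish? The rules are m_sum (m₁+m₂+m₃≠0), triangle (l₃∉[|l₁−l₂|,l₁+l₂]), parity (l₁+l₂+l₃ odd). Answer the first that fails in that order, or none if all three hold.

m₁+m₂+m₃ = 1 − 1 + 0 = 0  ✓
triangle: |4−1|=3 ≤ l₃=3 ≤ 4+1=5  ✓
parity: l₁+l₂+l₃ = 8 is even  ✓

none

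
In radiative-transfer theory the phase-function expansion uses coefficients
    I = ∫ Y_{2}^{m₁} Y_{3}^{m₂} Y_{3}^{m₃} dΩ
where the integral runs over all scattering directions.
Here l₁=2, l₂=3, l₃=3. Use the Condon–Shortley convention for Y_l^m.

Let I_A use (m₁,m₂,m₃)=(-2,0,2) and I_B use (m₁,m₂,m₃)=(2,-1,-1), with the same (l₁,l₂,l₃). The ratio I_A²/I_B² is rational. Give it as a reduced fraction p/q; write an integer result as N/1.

5/6

l's match ⇒ only the (l;m) 3-j factors differ between A and B.
A: triangle coeff Δ(2,3,3) = 1/3780; Σ_t [2,2]: t=2:+1/24 = 1/24; (3j)²=1/21 [(2 3 3; -2 0 2)], sign=-1
B: triangle coeff Δ(2,3,3) = 1/3780; Σ_t [0,0]: t=0:+1/16 = 1/16; (3j)²=2/35 [(2 3 3; 2 -1 -1)], sign=+1
I_A²/I_B² = (1/21)/(2/35) = 5/6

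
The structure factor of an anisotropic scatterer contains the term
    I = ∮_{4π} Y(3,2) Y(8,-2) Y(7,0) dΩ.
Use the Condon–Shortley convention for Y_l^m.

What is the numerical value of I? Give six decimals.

-0.091974

Rules hold: Σm=0, L=18 even, 5≤7≤11.
N = 7·17·15 = 1785
Δ = 4!·2!·12!/19! = 1/5290740
Racah Σ t=1..3: t=1:−1/7257600 t=2:+1/2073600 t=3:−1/7257600 = 1/4838400
⇒ 3j(3 8 7; 0 0 0)² = 252/20995, sgn -1
Racah Σ t=0..1: t=0:+1/12441600 t=1:−1/7257600 = -1/17418240
⇒ 3j(3 8 7; 2 -2 0)² = 125/25194, sgn +1
4πI² = N·(3j₀)²·(3jₘ)² = 110250/1037153
I = -1·√(0.106301/4π) = -0.09197355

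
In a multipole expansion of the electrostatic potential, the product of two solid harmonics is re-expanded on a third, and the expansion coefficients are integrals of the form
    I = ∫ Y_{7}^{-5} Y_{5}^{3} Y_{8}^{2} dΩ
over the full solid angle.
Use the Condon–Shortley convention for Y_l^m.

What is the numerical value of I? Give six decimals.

m-sum 0 ✓  L=20 even ✓  2≤8≤12 ✓
Π(2lᵢ+1) = 15×11×17 = 2805
triangle coeff Δ(7,5,8) = 1/814773960
Σ_t [0,4]: t=0:+1/87091200 t=1:−1/4976640 t=2:+1/2073600 t=3:−1/4976640 t=4:+1/87091200 = 1/9676800
(3j)²=360/46189 [(7 5 8; 0 0 0)], sign=+1
Σ_t [2,4]: t=2:+1/10450944000 t=3:−1/261273600 t=4:+1/92897280 = 7/995328000
(3j)²=1029/83980 [(7 5 8; -5 3 2)], sign=+1
⇒ 4πI² = 277830/1037153
I = (+1)√(277830/1037153/(4π)) = 0.14600349

0.146003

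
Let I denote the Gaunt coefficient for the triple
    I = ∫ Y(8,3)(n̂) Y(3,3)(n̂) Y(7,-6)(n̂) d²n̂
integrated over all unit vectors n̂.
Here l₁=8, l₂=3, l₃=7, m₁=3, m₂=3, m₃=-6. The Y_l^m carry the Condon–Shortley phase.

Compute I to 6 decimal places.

0.043419

Checks pass: Σm=0; 18 even; l₃=7∈[5,11].
(2·8+1)(2·3+1)(2·7+1) = 1785
Δ: 4! 12! 2! / 19! → 1/5290740
sum: t=1:−1/7257600 t=2:+1/2073600 t=3:−1/7257600 = 1/4838400
3j²(8 3 7; 0 0 0) = Δ·Π!·Σ² = 252/20995  (sign -1)
sum: t=4:+1/1916006400 = 1/1916006400
3j²(8 3 7; 3 3 -6) = Δ·Π!·Σ² = 5/4522  (sign -1)
combine: 4πI² = 1785·252/20995·5/4522 = 1890/79781
take √, sign +1: I = 0.04341864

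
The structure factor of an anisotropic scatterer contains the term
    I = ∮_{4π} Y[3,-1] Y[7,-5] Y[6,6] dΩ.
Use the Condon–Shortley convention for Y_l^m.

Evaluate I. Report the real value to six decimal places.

Checks pass: Σm=0; 16 even; l₃=6∈[4,10].
(2·3+1)(2·7+1)(2·6+1) = 1365
Δ: 4! 2! 10! / 17! → 1/2042040
sum: t=1:−1/207360 t=2:+1/57600 t=3:−1/207360 = 1/129600
3j²(3 7 6; 0 0 0) = Δ·Π!·Σ² = 168/12155  (sign +1)
sum: t=2:+1/29030400 = 1/29030400
3j²(3 7 6; -1 -5 6) = Δ·Π!·Σ² = 99/7735  (sign +1)
combine: 4πI² = 1365·168/12155·99/7735 = 4536/18785
take √, sign +1: I = 0.13862003

0.138620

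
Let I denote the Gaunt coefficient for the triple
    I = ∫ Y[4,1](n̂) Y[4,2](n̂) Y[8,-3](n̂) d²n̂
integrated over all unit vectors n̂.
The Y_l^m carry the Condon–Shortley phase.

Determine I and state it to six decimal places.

-0.227643

Checks pass: Σm=0; 16 even; l₃=8∈[0,8].
(2·4+1)(2·4+1)(2·8+1) = 1377
Δ: 0! 8! 8! / 17! → 1/218790
sum: t=0:+1/331776 = 1/331776
3j²(4 4 8; 0 0 0) = Δ·Π!·Σ² = 490/21879  (sign +1)
sum: t=0:+1/1036800 = 1/1036800
3j²(4 4 8; 1 2 -3) = Δ·Π!·Σ² = 14/663  (sign -1)
combine: 4πI² = 1377·490/21879·14/663 = 20580/31603
take √, sign -1: I = -0.22764263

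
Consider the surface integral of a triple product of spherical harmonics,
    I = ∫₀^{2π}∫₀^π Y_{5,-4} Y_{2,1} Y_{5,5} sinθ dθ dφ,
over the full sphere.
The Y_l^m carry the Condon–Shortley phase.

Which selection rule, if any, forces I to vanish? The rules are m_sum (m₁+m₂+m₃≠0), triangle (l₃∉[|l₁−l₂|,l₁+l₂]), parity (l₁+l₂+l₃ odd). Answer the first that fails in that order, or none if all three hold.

Σmᵢ = 2  ✗
l₃∈[|l₁−l₂|,l₁+l₂]=[3,7], have l₃=5
Σlᵢ = 12 ⇒ even

m_sum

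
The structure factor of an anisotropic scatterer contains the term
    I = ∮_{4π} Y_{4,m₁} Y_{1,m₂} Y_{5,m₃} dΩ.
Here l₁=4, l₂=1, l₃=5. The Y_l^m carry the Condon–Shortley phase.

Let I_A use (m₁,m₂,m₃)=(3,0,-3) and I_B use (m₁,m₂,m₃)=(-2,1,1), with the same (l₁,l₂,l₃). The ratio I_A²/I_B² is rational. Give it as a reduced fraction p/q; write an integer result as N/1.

8/3

Shared (l₁,l₂,l₃)=(4,1,5): N and (l;000)² cancel in I_A²/I_B².
A: Δ = 0!·8!·2!/11! = 1/495; Racah Σ t=0..0: t=0:+1/5040 = 1/5040; ⇒ 3j(4 1 5; 3 0 -3)² = 16/495, sgn +1
B: Δ = 0!·8!·2!/11! = 1/495; Racah Σ t=0..0: t=0:+1/2880 = 1/2880; ⇒ 3j(4 1 5; -2 1 1)² = 2/165, sgn +1
I_A²/I_B² = (16/495)/(2/165) = 8/3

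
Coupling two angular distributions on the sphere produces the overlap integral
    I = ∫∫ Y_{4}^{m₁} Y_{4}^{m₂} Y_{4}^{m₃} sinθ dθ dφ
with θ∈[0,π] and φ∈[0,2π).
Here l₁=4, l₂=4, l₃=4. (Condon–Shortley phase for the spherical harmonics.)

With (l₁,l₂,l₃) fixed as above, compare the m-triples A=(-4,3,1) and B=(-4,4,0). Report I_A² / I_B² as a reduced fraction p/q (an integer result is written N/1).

5/2

l's match ⇒ only the (l;m) 3-j factors differ between A and B.
A: triangle coeff Δ(4,4,4) = 1/450450; Σ_t [4,4]: t=4:+1/3456 = 1/3456; (3j)²=35/1287 [(4 4 4; -4 3 1)], sign=-1
B: triangle coeff Δ(4,4,4) = 1/450450; Σ_t [4,4]: t=4:+1/13824 = 1/13824; (3j)²=14/1287 [(4 4 4; -4 4 0)], sign=+1
I_A²/I_B² = (35/1287)/(14/1287) = 5/2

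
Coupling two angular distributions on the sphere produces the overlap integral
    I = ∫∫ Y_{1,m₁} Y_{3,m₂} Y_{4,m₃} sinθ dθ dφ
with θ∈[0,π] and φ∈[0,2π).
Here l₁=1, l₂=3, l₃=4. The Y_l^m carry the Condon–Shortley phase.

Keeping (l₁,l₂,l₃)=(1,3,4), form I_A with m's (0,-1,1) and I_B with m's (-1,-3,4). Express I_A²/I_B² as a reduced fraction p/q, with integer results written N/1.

l's match ⇒ only the (l;m) 3-j factors differ between A and B.
A: triangle coeff Δ(1,3,4) = 1/252; Σ_t [0,0]: t=0:+1/48 = 1/48; (3j)²=5/84 [(1 3 4; 0 -1 1)], sign=-1
B: triangle coeff Δ(1,3,4) = 1/252; Σ_t [0,0]: t=0:+1/1440 = 1/1440; (3j)²=1/9 [(1 3 4; -1 -3 4)], sign=+1
I_A²/I_B² = (5/84)/(1/9) = 15/28

15/28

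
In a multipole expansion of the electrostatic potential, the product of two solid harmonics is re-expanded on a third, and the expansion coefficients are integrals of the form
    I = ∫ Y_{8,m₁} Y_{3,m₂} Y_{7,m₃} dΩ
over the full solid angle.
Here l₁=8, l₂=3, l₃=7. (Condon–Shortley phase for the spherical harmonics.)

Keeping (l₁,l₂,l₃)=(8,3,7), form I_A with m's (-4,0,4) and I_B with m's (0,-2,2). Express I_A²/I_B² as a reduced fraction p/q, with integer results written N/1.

578/12705

Same 8,3,7: normalisation and zero-m 3j drop out of the ratio.
A: Δ: 4! 12! 2! / 19! → 1/5290740; sum: t=1:−1/479001600 t=2:+1/29030400 t=3:−1/26127360 = -17/2874009600; 3j²(8 3 7; -4 0 4) = Δ·Π!·Σ² = 17/25935  (sign +1)
B: Δ: 4! 12! 2! / 19! → 1/5290740; sum: t=0:+1/23224320 t=1:−1/7257600 = -11/116121600; 3j²(8 3 7; 0 -2 2) = Δ·Π!·Σ² = 121/8398  (sign +1)
I_A²/I_B² = (17/25935)/(121/8398) = 578/12705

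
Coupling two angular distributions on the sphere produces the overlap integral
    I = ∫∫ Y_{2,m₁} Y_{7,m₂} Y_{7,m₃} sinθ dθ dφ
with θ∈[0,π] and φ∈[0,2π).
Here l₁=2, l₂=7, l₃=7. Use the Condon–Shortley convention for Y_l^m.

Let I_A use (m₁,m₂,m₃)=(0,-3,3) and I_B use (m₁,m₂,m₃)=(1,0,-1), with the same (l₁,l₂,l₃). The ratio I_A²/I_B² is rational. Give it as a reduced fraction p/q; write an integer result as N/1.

841/84

l's match ⇒ only the (l;m) 3-j factors differ between A and B.
A: triangle coeff Δ(2,7,7) = 1/185640; Σ_t [0,2]: t=0:+1/3870720 t=1:−1/2177280 t=2:+1/29030400 = -29/174182400; (3j)²=841/185640 [(2 7 7; 0 -3 3)], sign=-1
B: triangle coeff Δ(2,7,7) = 1/185640; Σ_t [0,1]: t=0:+1/1209600 t=1:−1/1036800 = -1/7257600; (3j)²=1/2210 [(2 7 7; 1 0 -1)], sign=-1
I_A²/I_B² = (841/185640)/(1/2210) = 841/84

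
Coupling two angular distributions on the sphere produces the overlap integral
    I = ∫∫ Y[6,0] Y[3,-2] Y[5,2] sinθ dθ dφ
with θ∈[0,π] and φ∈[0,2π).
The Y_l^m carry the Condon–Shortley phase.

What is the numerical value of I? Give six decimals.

-0.165130

Checks pass: Σm=0; 14 even; l₃=5∈[3,9].
(2·6+1)(2·3+1)(2·5+1) = 1001
Δ: 4! 8! 2! / 15! → 1/675675
sum: t=1:−1/8640 t=2:+1/2304 t=3:−1/8640 = 7/34560
3j²(6 3 5; 0 0 0) = Δ·Π!·Σ² = 7/429  (sign -1)
sum: t=0:+1/34560 t=1:−1/8640 = -1/11520
3j²(6 3 5; 0 -2 2) = Δ·Π!·Σ² = 3/143  (sign +1)
combine: 4πI² = 1001·7/429·3/143 = 49/143
take √, sign -1: I = -0.16512966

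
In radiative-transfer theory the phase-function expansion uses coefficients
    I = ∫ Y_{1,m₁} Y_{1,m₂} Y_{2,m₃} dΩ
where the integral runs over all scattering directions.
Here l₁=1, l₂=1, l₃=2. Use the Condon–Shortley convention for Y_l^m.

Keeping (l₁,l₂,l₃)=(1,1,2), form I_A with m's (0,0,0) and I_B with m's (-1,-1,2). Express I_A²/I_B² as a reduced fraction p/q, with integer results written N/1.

2/3

Shared (l₁,l₂,l₃)=(1,1,2): N and (l;000)² cancel in I_A²/I_B².
A: Δ = 0!·2!·2!/5! = 1/30; Racah Σ t=0..0: t=0:+1/1 = 1/1; ⇒ 3j(1 1 2; 0 0 0)² = 2/15, sgn +1
B: Δ = 0!·2!·2!/5! = 1/30; Racah Σ t=0..0: t=0:+1/4 = 1/4; ⇒ 3j(1 1 2; -1 -1 2)² = 1/5, sgn +1
I_A²/I_B² = (2/15)/(1/5) = 2/3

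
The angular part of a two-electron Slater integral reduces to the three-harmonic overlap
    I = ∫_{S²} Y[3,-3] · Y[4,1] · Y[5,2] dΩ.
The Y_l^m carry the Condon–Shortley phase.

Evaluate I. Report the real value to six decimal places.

Rules hold: Σm=0, L=12 even, 1≤5≤7.
N = 7·9·11 = 693
Δ = 2!·4!·6!/13! = 1/180180
Racah Σ t=0..2: t=0:+1/576 t=1:−1/144 t=2:+1/576 = -1/288
⇒ 3j(3 4 5; 0 0 0)² = 20/1001, sgn +1
Racah Σ t=2..2: t=2:+1/1728 = 1/1728
⇒ 3j(3 4 5; -3 1 2)² = 25/858, sgn -1
4πI² = N·(3j₀)²·(3jₘ)² = 750/1859
I = -1·√(0.403443/4π) = -0.17917854

-0.179179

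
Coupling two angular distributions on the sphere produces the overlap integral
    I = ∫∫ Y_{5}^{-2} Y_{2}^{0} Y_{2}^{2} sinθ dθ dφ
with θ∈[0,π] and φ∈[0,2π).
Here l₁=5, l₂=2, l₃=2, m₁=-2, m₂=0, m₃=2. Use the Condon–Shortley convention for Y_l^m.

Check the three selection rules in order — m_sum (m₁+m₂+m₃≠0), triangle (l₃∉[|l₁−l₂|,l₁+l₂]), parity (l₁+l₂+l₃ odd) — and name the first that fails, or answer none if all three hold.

m₁+m₂+m₃ = -2 + 0 + 2 = 0  ✓
triangle: |5−2|=3 ≤ l₃=2 ≤ 5+2=7  ✗
parity: l₁+l₂+l₃ = 9 is odd

triangle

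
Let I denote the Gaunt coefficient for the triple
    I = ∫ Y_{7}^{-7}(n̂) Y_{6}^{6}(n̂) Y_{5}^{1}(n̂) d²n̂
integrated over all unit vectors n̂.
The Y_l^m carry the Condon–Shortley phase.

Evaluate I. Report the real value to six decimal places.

m-sum 0 ✓  L=18 even ✓  1≤5≤13 ✓
Π(2lᵢ+1) = 15×13×11 = 2145
triangle coeff Δ(7,6,5) = 1/174594420
Σ_t [2,6]: t=2:+1/4147200 t=3:−1/207360 t=4:+1/82944 t=5:−1/207360 t=6:+1/4147200 = 1/345600
(3j)²=420/46189 [(7 6 5; 0 0 0)], sign=-1
Σ_t [8,8]: t=8:+1/696729600 = 1/696729600
(3j)²=11/1292 [(7 6 5; -7 6 1)], sign=+1
⇒ 4πI² = 17325/104329
I = (-1)√(17325/104329/(4π)) = -0.11495534

-0.114955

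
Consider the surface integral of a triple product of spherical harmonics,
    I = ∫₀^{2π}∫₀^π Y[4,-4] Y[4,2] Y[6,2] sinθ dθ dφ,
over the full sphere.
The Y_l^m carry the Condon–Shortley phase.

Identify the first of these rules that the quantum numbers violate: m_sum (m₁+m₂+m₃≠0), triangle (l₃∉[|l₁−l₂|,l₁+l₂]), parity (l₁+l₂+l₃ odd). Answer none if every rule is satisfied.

none

m₁+m₂+m₃ = -4 + 2 + 2 = 0  ✓
triangle: |4−4|=0 ≤ l₃=6 ≤ 4+4=8  ✓
parity: l₁+l₂+l₃ = 14 is even  ✓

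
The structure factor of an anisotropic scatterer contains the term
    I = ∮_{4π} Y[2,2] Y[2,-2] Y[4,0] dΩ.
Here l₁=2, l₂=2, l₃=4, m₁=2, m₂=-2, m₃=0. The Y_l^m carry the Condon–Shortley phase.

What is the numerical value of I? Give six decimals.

Rules hold: Σm=0, L=8 even, 0≤4≤4.
N = 5·5·9 = 225
Δ = 0!·4!·4!/9! = 1/630
Racah Σ t=0..0: t=0:+1/16 = 1/16
⇒ 3j(2 2 4; 0 0 0)² = 2/35, sgn +1
Racah Σ t=0..0: t=0:+1/576 = 1/576
⇒ 3j(2 2 4; 2 -2 0)² = 1/630, sgn +1
4πI² = N·(3j₀)²·(3jₘ)² = 1/49
I = +1·√(0.0204082/4π) = 0.04029926

0.040299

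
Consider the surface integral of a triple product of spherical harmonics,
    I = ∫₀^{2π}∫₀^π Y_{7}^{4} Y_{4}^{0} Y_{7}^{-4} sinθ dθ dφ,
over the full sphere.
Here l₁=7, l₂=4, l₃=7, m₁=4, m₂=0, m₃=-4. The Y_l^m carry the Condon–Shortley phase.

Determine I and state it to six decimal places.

-0.116089

Checks pass: Σm=0; 18 even; l₃=7∈[3,11].
(2·7+1)(2·4+1)(2·7+1) = 2025
Δ: 4! 10! 4! / 19! → 1/58198140
sum: t=0:+1/17418240 t=1:−1/622080 t=2:+1/230400 t=3:−1/622080 t=4:+1/17418240 = 1/806400
3j²(7 4 7; 0 0 0) = Δ·Π!·Σ² = 2268/230945  (sign -1)
sum: t=0:+1/17418240 t=1:−1/2903040 t=2:+1/5806080 t=3:−1/130636800 = -1/8164800
3j²(7 4 7; 4 0 -4) = Δ·Π!·Σ² = 11264/1322685  (sign +1)
combine: 4πI² = 2025·2268/230945·11264/1322685 = 2985984/17631601
take √, sign -1: I = -0.11608950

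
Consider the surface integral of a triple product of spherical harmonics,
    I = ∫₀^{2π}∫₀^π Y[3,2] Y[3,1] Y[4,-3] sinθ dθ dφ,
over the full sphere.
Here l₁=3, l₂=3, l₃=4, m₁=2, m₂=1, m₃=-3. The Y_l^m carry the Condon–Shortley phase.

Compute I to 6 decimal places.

-0.095955

m-sum 0 ✓  L=10 even ✓  0≤4≤6 ✓
Π(2lᵢ+1) = 7×7×9 = 441
triangle coeff Δ(3,3,4) = 1/34650
Σ_t [0,2]: t=0:+1/72 t=1:−1/16 t=2:+1/72 = -5/144
(3j)²=2/77 [(3 3 4; 0 0 0)], sign=-1
Σ_t [0,1]: t=0:+1/288 t=1:−1/144 = -1/288
(3j)²=1/99 [(3 3 4; 2 1 -3)], sign=+1
⇒ 4πI² = 14/121
I = (-1)√(14/121/(4π)) = -0.09595473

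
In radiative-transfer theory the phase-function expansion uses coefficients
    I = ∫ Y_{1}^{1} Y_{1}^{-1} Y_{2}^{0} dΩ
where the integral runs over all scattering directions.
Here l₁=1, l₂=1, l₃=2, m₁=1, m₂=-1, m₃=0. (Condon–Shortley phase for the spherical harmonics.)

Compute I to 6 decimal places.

Rules hold: Σm=0, L=4 even, 0≤2≤2.
N = 3·3·5 = 45
Δ = 0!·2!·2!/5! = 1/30
Racah Σ t=0..0: t=0:+1/1 = 1/1
⇒ 3j(1 1 2; 0 0 0)² = 2/15, sgn +1
Racah Σ t=0..0: t=0:+1/4 = 1/4
⇒ 3j(1 1 2; 1 -1 0)² = 1/30, sgn +1
4πI² = N·(3j₀)²·(3jₘ)² = 1/5
I = +1·√(0.2/4π) = 0.12615663

0.126157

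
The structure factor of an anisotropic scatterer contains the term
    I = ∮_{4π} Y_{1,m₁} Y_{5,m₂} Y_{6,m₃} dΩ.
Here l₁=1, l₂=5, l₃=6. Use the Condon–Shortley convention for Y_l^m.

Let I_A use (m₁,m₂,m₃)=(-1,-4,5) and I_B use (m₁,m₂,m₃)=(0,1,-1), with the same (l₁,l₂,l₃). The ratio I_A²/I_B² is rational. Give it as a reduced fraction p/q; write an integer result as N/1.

11/7

Shared (l₁,l₂,l₃)=(1,5,6): N and (l;000)² cancel in I_A²/I_B².
A: Δ = 0!·2!·10!/13! = 1/858; Racah Σ t=0..0: t=0:+1/725760 = 1/725760; ⇒ 3j(1 5 6; -1 -4 5)² = 5/78, sgn -1
B: Δ = 0!·2!·10!/13! = 1/858; Racah Σ t=0..0: t=0:+1/17280 = 1/17280; ⇒ 3j(1 5 6; 0 1 -1)² = 35/858, sgn -1
I_A²/I_B² = (5/78)/(35/858) = 11/7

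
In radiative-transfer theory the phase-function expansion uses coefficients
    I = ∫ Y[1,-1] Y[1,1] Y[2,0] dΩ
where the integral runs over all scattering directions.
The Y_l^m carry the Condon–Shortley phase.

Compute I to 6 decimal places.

Checks pass: Σm=0; 4 even; l₃=2∈[0,2].
(2·1+1)(2·1+1)(2·2+1) = 45
Δ: 0! 2! 2! / 5! → 1/30
sum: t=0:+1/1 = 1/1
3j²(1 1 2; 0 0 0) = Δ·Π!·Σ² = 2/15  (sign +1)
sum: t=0:+1/4 = 1/4
3j²(1 1 2; -1 1 0) = Δ·Π!·Σ² = 1/30  (sign +1)
combine: 4πI² = 45·2/15·1/30 = 1/5
take √, sign +1: I = 0.12615663

0.126157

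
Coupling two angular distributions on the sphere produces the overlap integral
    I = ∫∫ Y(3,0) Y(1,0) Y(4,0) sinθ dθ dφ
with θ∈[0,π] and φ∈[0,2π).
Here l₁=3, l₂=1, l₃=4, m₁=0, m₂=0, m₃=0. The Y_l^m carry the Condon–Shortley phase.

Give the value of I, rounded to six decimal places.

Rules hold: Σm=0, L=8 even, 2≤4≤4.
N = 7·3·9 = 189
Δ = 0!·6!·2!/9! = 1/252
Racah Σ t=0..0: t=0:+1/36 = 1/36
⇒ 3j(3 1 4; 0 0 0)² = 4/63, sgn +1
(m-triple is (0,0,0) — same symbol as above.)
4πI² = N·(3j₀)²·(3jₘ)² = 16/21
I = +1·√(0.761905/4π) = 0.24623252

0.246233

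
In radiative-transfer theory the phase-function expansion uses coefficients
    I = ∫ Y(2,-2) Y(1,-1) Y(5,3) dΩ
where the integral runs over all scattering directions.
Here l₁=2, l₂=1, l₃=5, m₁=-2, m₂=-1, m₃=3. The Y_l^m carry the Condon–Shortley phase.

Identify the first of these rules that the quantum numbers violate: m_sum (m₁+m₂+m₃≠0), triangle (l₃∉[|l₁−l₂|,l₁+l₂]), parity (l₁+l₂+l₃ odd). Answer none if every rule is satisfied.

m₁+m₂+m₃ = -2 − 1 + 3 = 0  ✓
triangle: |2−1|=1 ≤ l₃=5 ≤ 2+1=3  ✗
parity: l₁+l₂+l₃ = 8 is even

triangle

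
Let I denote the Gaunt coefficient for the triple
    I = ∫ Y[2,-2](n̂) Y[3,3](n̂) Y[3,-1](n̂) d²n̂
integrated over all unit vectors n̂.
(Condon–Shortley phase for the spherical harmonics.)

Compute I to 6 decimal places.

Rules hold: Σm=0, L=8 even, 1≤3≤5.
N = 5·7·7 = 245
Δ = 2!·2!·4!/9! = 1/3780
Racah Σ t=0..2: t=0:+1/24 t=1:−1/4 t=2:+1/24 = -1/6
⇒ 3j(2 3 3; 0 0 0)² = 4/105, sgn +1
Racah Σ t=2..2: t=2:+1/96 = 1/96
⇒ 3j(2 3 3; -2 3 -1)² = 1/42, sgn +1
4πI² = N·(3j₀)²·(3jₘ)² = 2/9
I = +1·√(0.222222/4π) = 0.13298076

0.132981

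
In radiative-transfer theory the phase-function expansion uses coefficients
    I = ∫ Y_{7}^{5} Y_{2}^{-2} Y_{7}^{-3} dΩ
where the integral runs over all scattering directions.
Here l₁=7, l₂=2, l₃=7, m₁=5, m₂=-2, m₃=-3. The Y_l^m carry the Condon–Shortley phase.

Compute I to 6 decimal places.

0.139127

m-sum 0 ✓  L=16 even ✓  5≤7≤9 ✓
Π(2lᵢ+1) = 15×5×15 = 1125
triangle coeff Δ(7,2,7) = 1/185640
Σ_t [0,2]: t=0:+1/2419200 t=1:−1/518400 t=2:+1/2419200 = -1/907200
(3j)²=56/3315 [(7 2 7; 0 0 0)], sign=+1
Σ_t [0,0]: t=0:+1/29030400 = 1/29030400
(3j)²=99/7735 [(7 2 7; 5 -2 -3)], sign=+1
⇒ 4πI² = 11880/48841
I = (+1)√(11880/48841/(4π)) = 0.13912687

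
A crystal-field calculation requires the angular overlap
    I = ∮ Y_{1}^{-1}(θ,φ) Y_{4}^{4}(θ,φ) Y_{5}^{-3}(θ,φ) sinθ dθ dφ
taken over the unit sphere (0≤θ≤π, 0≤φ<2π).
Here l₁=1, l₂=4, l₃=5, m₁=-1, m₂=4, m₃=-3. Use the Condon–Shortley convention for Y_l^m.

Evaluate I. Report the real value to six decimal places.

m-sum 0 ✓  L=10 even ✓  3≤5≤5 ✓
Π(2lᵢ+1) = 3×9×11 = 297
triangle coeff Δ(1,4,5) = 1/495
Σ_t [0,0]: t=0:+1/576 = 1/576
(3j)²=5/99 [(1 4 5; 0 0 0)], sign=-1
Σ_t [0,0]: t=0:+1/80640 = 1/80640
(3j)²=1/495 [(1 4 5; -1 4 -3)], sign=+1
⇒ 4πI² = 1/33
I = (-1)√(1/33/(4π)) = -0.04910640

-0.049106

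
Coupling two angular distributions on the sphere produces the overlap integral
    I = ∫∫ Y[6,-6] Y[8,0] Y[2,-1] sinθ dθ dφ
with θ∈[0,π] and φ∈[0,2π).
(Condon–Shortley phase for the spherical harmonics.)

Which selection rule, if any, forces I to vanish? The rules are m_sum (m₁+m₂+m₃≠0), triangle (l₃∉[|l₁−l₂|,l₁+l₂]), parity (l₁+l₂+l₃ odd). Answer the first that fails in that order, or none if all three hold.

m₁+m₂+m₃ = -6 + 0 − 1 = -7  ✗
triangle: |6−8|=2 ≤ l₃=2 ≤ 6+8=14
parity: l₁+l₂+l₃ = 16 is even

m_sum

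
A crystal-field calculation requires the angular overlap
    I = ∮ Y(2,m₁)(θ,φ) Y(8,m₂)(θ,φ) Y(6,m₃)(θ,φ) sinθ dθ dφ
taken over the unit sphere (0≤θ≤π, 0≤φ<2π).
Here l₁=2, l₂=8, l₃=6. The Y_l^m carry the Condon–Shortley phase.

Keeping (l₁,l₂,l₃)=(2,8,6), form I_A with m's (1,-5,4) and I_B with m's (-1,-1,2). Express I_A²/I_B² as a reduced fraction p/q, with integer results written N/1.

286/105

Shared (l₁,l₂,l₃)=(2,8,6): N and (l;000)² cancel in I_A²/I_B².
A: Δ = 4!·0!·12!/17! = 1/30940; Racah Σ t=1..1: t=1:−1/43545600 = -1/43545600; ⇒ 3j(2 8 6; 1 -5 4)² = 33/1190, sgn -1
B: Δ = 4!·0!·12!/17! = 1/30940; Racah Σ t=3..3: t=3:−1/5806080 = -1/5806080; ⇒ 3j(2 8 6; -1 -1 2)² = 9/884, sgn -1
I_A²/I_B² = (33/1190)/(9/884) = 286/105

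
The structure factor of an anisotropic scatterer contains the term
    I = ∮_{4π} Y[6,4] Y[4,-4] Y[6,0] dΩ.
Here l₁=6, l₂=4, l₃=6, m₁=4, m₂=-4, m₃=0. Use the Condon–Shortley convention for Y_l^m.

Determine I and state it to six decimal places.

0.141673

m-sum 0 ✓  L=16 even ✓  2≤6≤10 ✓
Π(2lᵢ+1) = 13×9×13 = 1521
triangle coeff Δ(6,4,6) = 1/15315300
Σ_t [0,4]: t=0:+1/829440 t=1:−1/25920 t=2:+1/9216 t=3:−1/25920 t=4:+1/829440 = 7/207360
(3j)²=28/2431 [(6 4 6; 0 0 0)], sign=+1
Σ_t [0,0]: t=0:+1/829440 = 1/829440
(3j)²=35/2431 [(6 4 6; 4 -4 0)], sign=+1
⇒ 4πI² = 8820/34969
I = (+1)√(8820/34969/(4π)) = 0.14167322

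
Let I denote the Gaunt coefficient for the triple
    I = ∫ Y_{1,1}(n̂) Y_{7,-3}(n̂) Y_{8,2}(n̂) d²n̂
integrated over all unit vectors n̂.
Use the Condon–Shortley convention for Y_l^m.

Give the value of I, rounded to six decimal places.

m-sum 0 ✓  L=16 even ✓  6≤8≤8 ✓
Π(2lᵢ+1) = 3×15×17 = 765
triangle coeff Δ(1,7,8) = 1/2040
Σ_t [0,0]: t=0:+1/25401600 = 1/25401600
(3j)²=8/255 [(1 7 8; 0 0 0)], sign=+1
Σ_t [0,0]: t=0:+1/174182400 = 1/174182400
(3j)²=1/136 [(1 7 8; 1 -3 2)], sign=+1
⇒ 4πI² = 3/17
I = (+1)√(3/17/(4π)) = 0.11850352

0.118504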